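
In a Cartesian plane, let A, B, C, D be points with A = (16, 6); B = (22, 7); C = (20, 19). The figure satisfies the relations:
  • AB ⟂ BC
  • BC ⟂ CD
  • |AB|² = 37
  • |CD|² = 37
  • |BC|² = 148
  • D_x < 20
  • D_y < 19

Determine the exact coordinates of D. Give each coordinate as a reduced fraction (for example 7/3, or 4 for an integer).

D = (14, 18)

1. D_x = 14  [[BC ⟂ CD ⇒ -2x+12y-188=0] ∩ [|D−(20, 19)|²=37]]
2. D_y = 18  [[BC ⟂ CD ⇒ -2x+12y-188=0] ∩ [|D−(20, 19)|²=37]]
   so D = (14, 18)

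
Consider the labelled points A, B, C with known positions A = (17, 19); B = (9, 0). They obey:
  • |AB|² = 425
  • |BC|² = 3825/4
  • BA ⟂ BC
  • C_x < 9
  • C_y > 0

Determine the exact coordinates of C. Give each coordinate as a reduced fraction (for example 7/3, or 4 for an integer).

C = (-39/2, 12)

1. C_x = -39/2  [[BA ⟂ BC ⇒ 8x+19y-72=0] ∩ [|C−(9, 0)|²=3825/4]]
2. C_y = 12  [[BA ⟂ BC ⇒ 8x+19y-72=0] ∩ [|C−(9, 0)|²=3825/4]]
   so C = (-39/2, 12)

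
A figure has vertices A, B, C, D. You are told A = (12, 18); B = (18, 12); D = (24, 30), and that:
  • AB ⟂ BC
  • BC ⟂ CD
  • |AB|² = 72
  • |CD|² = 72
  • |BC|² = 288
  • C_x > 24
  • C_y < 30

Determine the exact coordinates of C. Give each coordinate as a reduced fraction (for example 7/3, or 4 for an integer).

C = (30, 24)

1. C_x = 30  [[AB ⟂ BC ⇒ 6x-6y-36=0] ∩ [|C−(24, 30)|²=72]]
2. C_y = 24  [[AB ⟂ BC ⇒ 6x-6y-36=0] ∩ [|C−(24, 30)|²=72]]
   so C = (30, 24)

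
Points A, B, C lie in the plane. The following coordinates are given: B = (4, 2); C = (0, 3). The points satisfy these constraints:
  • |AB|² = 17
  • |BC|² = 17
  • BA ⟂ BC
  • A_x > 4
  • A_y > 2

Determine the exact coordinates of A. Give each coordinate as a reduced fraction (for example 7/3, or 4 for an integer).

1. A_x = 5  [[BA ⟂ BC ⇒ -4x+1y+14=0] ∩ [|A−(4, 2)|²=17]]
2. A_y = 6  [[BA ⟂ BC ⇒ -4x+1y+14=0] ∩ [|A−(4, 2)|²=17]]
   so A = (5, 6)

A = (5, 6)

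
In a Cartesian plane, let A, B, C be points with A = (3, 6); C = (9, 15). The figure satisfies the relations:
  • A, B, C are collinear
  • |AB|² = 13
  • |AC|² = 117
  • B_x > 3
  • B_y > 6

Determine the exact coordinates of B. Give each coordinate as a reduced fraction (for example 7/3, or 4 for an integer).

1. B_x = 5  [[A, B, C are collinear ⇒ 9x-6y+9=0] ∩ [|B−(3, 6)|²=13]]
2. B_y = 9  [[A, B, C are collinear ⇒ 9x-6y+9=0] ∩ [|B−(3, 6)|²=13]]
   so B = (5, 9)

B = (5, 9)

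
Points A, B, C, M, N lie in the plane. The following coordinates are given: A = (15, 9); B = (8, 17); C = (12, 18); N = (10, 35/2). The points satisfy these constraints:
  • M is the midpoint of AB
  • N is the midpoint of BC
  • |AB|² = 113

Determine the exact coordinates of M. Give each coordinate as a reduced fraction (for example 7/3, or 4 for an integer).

1. M_x = 23/2  [2·M = A+B = (15, 9)+(8, 17)]
2. M_y = 13  [2·M = A+B = (15, 9)+(8, 17)]
   so M = (23/2, 13)

M = (23/2, 13)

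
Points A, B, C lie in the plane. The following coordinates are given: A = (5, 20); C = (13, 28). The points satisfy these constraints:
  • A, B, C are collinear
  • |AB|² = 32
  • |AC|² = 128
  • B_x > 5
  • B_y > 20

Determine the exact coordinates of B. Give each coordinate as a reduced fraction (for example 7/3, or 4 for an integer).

B = (9, 24)

1. B_x = 9  [[A, B, C are collinear ⇒ 8x-8y+120=0] ∩ [|B−(5, 20)|²=32]]
2. B_y = 24  [[A, B, C are collinear ⇒ 8x-8y+120=0] ∩ [|B−(5, 20)|²=32]]
   so B = (9, 24)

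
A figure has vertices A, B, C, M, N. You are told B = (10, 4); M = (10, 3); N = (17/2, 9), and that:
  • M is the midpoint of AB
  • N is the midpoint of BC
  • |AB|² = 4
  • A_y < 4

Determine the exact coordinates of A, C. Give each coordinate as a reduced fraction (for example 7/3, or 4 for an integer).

A = (10, 2)
C = (7, 14)

1. A_x = 10  [A = 2·M−B = 2·(10, 3)−(10, 4)]
2. A_y = 2  [A = 2·M−B = 2·(10, 3)−(10, 4)]
   so A = (10, 2)
3. C_x = 7  [C = 2·N−B = 2·(17/2, 9)−(10, 4)]
4. C_y = 14  [C = 2·N−B = 2·(17/2, 9)−(10, 4)]
   so C = (7, 14)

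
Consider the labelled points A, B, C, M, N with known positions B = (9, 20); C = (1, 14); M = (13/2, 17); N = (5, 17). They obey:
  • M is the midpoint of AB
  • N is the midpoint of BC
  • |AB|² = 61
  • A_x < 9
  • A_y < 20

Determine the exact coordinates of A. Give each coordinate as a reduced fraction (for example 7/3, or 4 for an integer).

A = (4, 14)

1. A_x = 4  [A = 2·M−B = 2·(13/2, 17)−(9, 20)]
2. A_y = 14  [A = 2·M−B = 2·(13/2, 17)−(9, 20)]
   so A = (4, 14)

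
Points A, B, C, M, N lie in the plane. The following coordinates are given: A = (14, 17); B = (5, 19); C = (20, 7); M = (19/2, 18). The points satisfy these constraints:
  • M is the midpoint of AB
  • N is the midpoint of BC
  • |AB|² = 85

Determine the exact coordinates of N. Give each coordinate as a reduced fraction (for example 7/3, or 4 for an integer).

1. N_x = 25/2  [2·N = B+C = (5, 19)+(20, 7)]
2. N_y = 13  [2·N = B+C = (5, 19)+(20, 7)]
   so N = (25/2, 13)

N = (25/2, 13)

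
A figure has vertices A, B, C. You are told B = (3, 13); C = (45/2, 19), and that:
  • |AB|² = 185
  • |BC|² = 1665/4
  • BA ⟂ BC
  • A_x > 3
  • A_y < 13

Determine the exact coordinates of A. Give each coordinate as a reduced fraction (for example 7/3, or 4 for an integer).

A = (7, 0)

1. A_x = 7  [[BA ⟂ BC ⇒ 39/2x+6y-273/2=0] ∩ [|A−(3, 13)|²=185]]
2. A_y = 0  [[BA ⟂ BC ⇒ 39/2x+6y-273/2=0] ∩ [|A−(3, 13)|²=185]]
   so A = (7, 0)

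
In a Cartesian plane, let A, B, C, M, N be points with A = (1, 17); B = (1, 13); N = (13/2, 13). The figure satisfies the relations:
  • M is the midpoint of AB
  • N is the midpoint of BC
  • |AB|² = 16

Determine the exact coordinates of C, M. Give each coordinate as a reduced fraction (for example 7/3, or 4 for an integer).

1. M_x = 1  [2·M = A+B = (1, 17)+(1, 13)]
2. M_y = 15  [2·M = A+B = (1, 17)+(1, 13)]
   so M = (1, 15)
3. C_x = 12  [C = 2·N−B = 2·(13/2, 13)−(1, 13)]
4. C_y = 13  [C = 2·N−B = 2·(13/2, 13)−(1, 13)]
   so C = (12, 13)

C = (12, 13)
M = (1, 15)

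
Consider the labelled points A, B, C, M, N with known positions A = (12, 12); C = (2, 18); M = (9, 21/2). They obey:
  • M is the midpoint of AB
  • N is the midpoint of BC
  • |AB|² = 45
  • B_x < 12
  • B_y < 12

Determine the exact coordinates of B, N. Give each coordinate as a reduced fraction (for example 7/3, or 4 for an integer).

1. B_x = 6  [B = 2·M−A = 2·(9, 21/2)−(12, 12)]
2. B_y = 9  [B = 2·M−A = 2·(9, 21/2)−(12, 12)]
   so B = (6, 9)
3. N_x = 4  [2·N = B+C = (6, 9)+(2, 18)]
4. N_y = 27/2  [2·N = B+C = (6, 9)+(2, 18)]
   so N = (4, 27/2)

B = (6, 9)
N = (4, 27/2)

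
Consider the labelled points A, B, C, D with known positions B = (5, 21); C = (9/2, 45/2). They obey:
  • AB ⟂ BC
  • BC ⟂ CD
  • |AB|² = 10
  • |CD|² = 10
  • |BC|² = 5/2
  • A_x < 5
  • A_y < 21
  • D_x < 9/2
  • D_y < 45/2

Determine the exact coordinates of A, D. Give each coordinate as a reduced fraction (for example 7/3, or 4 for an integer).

1. A_x = 2  [[AB ⟂ BC ⇒ 1/2x-3/2y+29=0] ∩ [|A−(5, 21)|²=10]]
2. A_y = 20  [[AB ⟂ BC ⇒ 1/2x-3/2y+29=0] ∩ [|A−(5, 21)|²=10]]
   so A = (2, 20)
3. D_x = 3/2  [[BC ⟂ CD ⇒ -1/2x+3/2y-63/2=0] ∩ [|D−(9/2, 45/2)|²=10]]
4. D_y = 43/2  [[BC ⟂ CD ⇒ -1/2x+3/2y-63/2=0] ∩ [|D−(9/2, 45/2)|²=10]]
   so D = (3/2, 43/2)

A = (2, 20)
D = (3/2, 43/2)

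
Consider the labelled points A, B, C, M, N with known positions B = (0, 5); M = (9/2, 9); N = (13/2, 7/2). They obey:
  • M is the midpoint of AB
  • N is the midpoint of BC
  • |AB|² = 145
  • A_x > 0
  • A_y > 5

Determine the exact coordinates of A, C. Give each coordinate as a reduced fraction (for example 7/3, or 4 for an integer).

1. A_x = 9  [A = 2·M−B = 2·(9/2, 9)−(0, 5)]
2. A_y = 13  [A = 2·M−B = 2·(9/2, 9)−(0, 5)]
   so A = (9, 13)
3. C_x = 13  [C = 2·N−B = 2·(13/2, 7/2)−(0, 5)]
4. C_y = 2  [C = 2·N−B = 2·(13/2, 7/2)−(0, 5)]
   so C = (13, 2)

A = (9, 13)
C = (13, 2)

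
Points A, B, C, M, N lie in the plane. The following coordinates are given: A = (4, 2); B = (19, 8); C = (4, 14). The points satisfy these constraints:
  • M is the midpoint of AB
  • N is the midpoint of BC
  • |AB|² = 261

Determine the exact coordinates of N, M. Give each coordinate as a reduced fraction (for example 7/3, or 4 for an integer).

N = (23/2, 11)
M = (23/2, 5)

1. M_x = 23/2  [2·M = A+B = (4, 2)+(19, 8)]
2. M_y = 5  [2·M = A+B = (4, 2)+(19, 8)]
   so M = (23/2, 5)
3. N_x = 23/2  [2·N = B+C = (19, 8)+(4, 14)]
4. N_y = 11  [2·N = B+C = (19, 8)+(4, 14)]
   so N = (23/2, 11)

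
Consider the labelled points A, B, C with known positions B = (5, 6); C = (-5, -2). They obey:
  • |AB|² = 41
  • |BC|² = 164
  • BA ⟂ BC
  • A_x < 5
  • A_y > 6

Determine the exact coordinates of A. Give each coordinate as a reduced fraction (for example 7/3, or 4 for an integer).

1. A_x = 1  [[BA ⟂ BC ⇒ -10x-8y+98=0] ∩ [|A−(5, 6)|²=41]]
2. A_y = 11  [[BA ⟂ BC ⇒ -10x-8y+98=0] ∩ [|A−(5, 6)|²=41]]
   so A = (1, 11)

A = (1, 11)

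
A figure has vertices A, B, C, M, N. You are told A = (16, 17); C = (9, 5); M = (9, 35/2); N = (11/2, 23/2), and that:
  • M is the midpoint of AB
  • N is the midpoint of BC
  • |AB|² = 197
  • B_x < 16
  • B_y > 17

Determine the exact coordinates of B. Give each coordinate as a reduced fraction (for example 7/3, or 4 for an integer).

1. B_x = 2  [B = 2·M−A = 2·(9, 35/2)−(16, 17)]
2. B_y = 18  [B = 2·M−A = 2·(9, 35/2)−(16, 17)]
   so B = (2, 18)

B = (2, 18)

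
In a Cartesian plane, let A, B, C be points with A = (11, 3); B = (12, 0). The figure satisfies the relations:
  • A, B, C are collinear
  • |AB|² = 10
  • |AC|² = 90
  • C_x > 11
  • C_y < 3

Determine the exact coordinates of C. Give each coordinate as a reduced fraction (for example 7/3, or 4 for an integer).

C = (14, -6)

1. C_x = 14  [[A, B, C are collinear ⇒ 3x+1y-36=0] ∩ [|C−(11, 3)|²=90]]
2. C_y = -6  [[A, B, C are collinear ⇒ 3x+1y-36=0] ∩ [|C−(11, 3)|²=90]]
   so C = (14, -6)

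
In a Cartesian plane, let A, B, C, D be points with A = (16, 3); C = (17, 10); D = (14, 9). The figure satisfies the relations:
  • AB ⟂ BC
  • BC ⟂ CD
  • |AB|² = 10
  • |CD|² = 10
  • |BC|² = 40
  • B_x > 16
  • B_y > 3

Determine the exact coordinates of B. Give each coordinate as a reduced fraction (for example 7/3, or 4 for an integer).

1. B_x = 19  [[BC ⟂ CD ⇒ 3x+1y-61=0] ∩ [|B−(16, 3)|²=10]]
2. B_y = 4  [[BC ⟂ CD ⇒ 3x+1y-61=0] ∩ [|B−(16, 3)|²=10]]
   so B = (19, 4)

B = (19, 4)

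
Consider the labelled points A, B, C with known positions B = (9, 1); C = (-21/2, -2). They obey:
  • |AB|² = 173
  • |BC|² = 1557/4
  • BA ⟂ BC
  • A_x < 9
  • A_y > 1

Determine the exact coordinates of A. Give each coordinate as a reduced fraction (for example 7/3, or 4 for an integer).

A = (7, 14)

1. A_x = 7  [[BA ⟂ BC ⇒ -39/2x-3y+357/2=0] ∩ [|A−(9, 1)|²=173]]
2. A_y = 14  [[BA ⟂ BC ⇒ -39/2x-3y+357/2=0] ∩ [|A−(9, 1)|²=173]]
   so A = (7, 14)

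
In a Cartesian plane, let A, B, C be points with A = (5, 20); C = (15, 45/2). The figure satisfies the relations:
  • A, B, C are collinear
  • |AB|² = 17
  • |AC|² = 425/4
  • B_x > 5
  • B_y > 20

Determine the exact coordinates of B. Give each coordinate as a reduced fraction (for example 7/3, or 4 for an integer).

B = (9, 21)

1. B_x = 9  [[A, B, C are collinear ⇒ 5/2x-10y+375/2=0] ∩ [|B−(5, 20)|²=17]]
2. B_y = 21  [[A, B, C are collinear ⇒ 5/2x-10y+375/2=0] ∩ [|B−(5, 20)|²=17]]
   so B = (9, 21)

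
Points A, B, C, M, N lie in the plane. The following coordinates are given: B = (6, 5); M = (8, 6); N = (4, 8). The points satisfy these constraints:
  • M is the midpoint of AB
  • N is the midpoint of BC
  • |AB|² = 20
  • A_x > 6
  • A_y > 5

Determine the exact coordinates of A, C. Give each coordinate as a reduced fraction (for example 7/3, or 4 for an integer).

A = (10, 7)
C = (2, 11)

1. A_x = 10  [A = 2·M−B = 2·(8, 6)−(6, 5)]
2. A_y = 7  [A = 2·M−B = 2·(8, 6)−(6, 5)]
   so A = (10, 7)
3. C_x = 2  [C = 2·N−B = 2·(4, 8)−(6, 5)]
4. C_y = 11  [C = 2·N−B = 2·(4, 8)−(6, 5)]
   so C = (2, 11)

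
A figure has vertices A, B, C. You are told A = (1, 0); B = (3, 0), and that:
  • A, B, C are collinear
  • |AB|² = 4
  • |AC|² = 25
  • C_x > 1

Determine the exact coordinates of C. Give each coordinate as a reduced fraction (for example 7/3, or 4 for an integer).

1. C_x = 6  [[A, B, C are collinear ⇒ 2y=0] ∩ [|C−(1, 0)|²=25]]
2. C_y = 0  [[A, B, C are collinear ⇒ 2y=0] ∩ [|C−(1, 0)|²=25]]
   so C = (6, 0)

C = (6, 0)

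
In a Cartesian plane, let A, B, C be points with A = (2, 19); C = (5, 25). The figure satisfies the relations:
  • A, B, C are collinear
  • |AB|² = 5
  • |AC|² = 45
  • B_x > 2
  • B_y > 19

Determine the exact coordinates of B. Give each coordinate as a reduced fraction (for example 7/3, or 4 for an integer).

B = (3, 21)

1. B_x = 3  [[A, B, C are collinear ⇒ 6x-3y+45=0] ∩ [|B−(2, 19)|²=5]]
2. B_y = 21  [[A, B, C are collinear ⇒ 6x-3y+45=0] ∩ [|B−(2, 19)|²=5]]
   so B = (3, 21)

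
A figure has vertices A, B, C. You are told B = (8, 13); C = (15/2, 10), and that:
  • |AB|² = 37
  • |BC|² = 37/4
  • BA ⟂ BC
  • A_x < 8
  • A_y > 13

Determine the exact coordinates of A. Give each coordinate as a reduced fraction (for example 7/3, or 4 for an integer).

A = (2, 14)

1. A_x = 2  [[BA ⟂ BC ⇒ -1/2x-3y+43=0] ∩ [|A−(8, 13)|²=37]]
2. A_y = 14  [[BA ⟂ BC ⇒ -1/2x-3y+43=0] ∩ [|A−(8, 13)|²=37]]
   so A = (2, 14)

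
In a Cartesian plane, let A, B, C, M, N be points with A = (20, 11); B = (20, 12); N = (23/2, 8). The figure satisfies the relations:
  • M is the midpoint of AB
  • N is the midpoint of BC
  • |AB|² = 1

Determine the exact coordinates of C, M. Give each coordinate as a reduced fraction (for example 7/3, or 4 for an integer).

C = (3, 4)
M = (20, 23/2)

1. M_x = 20  [2·M = A+B = (20, 11)+(20, 12)]
2. M_y = 23/2  [2·M = A+B = (20, 11)+(20, 12)]
   so M = (20, 23/2)
3. C_x = 3  [C = 2·N−B = 2·(23/2, 8)−(20, 12)]
4. C_y = 4  [C = 2·N−B = 2·(23/2, 8)−(20, 12)]
   so C = (3, 4)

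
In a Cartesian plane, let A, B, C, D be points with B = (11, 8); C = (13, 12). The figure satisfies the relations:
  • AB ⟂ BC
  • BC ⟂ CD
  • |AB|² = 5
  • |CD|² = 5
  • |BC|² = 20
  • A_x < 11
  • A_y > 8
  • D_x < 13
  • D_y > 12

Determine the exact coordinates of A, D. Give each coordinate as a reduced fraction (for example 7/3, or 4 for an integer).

A = (9, 9)
D = (11, 13)

1. A_x = 9  [[AB ⟂ BC ⇒ -2x-4y+54=0] ∩ [|A−(11, 8)|²=5]]
2. A_y = 9  [[AB ⟂ BC ⇒ -2x-4y+54=0] ∩ [|A−(11, 8)|²=5]]
   so A = (9, 9)
3. D_x = 11  [[BC ⟂ CD ⇒ 2x+4y-74=0] ∩ [|D−(13, 12)|²=5]]
4. D_y = 13  [[BC ⟂ CD ⇒ 2x+4y-74=0] ∩ [|D−(13, 12)|²=5]]
   so D = (11, 13)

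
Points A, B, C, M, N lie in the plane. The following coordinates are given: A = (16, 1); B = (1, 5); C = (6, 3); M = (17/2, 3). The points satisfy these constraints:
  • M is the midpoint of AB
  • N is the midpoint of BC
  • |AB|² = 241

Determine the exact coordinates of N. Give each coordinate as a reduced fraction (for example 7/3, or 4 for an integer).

1. N_x = 7/2  [2·N = B+C = (1, 5)+(6, 3)]
2. N_y = 4  [2·N = B+C = (1, 5)+(6, 3)]
   so N = (7/2, 4)

N = (7/2, 4)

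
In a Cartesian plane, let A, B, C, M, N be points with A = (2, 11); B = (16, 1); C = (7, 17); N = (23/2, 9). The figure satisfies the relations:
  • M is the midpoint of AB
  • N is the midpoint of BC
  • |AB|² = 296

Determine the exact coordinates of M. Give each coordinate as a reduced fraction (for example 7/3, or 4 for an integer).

M = (9, 6)

1. M_x = 9  [2·M = A+B = (2, 11)+(16, 1)]
2. M_y = 6  [2·M = A+B = (2, 11)+(16, 1)]
   so M = (9, 6)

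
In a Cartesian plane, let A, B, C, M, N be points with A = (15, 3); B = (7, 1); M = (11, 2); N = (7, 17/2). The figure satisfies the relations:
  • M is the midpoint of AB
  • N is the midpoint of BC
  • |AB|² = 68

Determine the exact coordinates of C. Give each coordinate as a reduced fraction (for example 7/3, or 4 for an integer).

1. C_x = 7  [C = 2·N−B = 2·(7, 17/2)−(7, 1)]
2. C_y = 16  [C = 2·N−B = 2·(7, 17/2)−(7, 1)]
   so C = (7, 16)

C = (7, 16)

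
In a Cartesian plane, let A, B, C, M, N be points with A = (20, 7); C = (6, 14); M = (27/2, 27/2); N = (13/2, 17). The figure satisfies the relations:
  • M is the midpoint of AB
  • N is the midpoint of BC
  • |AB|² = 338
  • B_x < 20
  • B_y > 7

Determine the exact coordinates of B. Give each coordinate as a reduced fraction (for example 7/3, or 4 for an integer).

1. B_x = 7  [B = 2·M−A = 2·(27/2, 27/2)−(20, 7)]
2. B_y = 20  [B = 2·M−A = 2·(27/2, 27/2)−(20, 7)]
   so B = (7, 20)

B = (7, 20)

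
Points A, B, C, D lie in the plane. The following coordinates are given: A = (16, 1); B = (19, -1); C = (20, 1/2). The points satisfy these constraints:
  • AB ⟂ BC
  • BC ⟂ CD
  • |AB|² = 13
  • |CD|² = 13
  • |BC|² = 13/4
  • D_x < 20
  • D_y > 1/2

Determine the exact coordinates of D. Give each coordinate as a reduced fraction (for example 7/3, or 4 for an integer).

D = (17, 5/2)

1. D_x = 17  [[BC ⟂ CD ⇒ 1x+3/2y-83/4=0] ∩ [|D−(20, 1/2)|²=13]]
2. D_y = 5/2  [[BC ⟂ CD ⇒ 1x+3/2y-83/4=0] ∩ [|D−(20, 1/2)|²=13]]
   so D = (17, 5/2)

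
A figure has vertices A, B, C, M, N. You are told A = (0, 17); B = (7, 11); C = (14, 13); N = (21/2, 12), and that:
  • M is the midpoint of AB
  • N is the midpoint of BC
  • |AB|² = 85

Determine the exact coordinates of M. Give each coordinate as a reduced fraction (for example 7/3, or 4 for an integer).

M = (7/2, 14)

1. M_x = 7/2  [2·M = A+B = (0, 17)+(7, 11)]
2. M_y = 14  [2·M = A+B = (0, 17)+(7, 11)]
   so M = (7/2, 14)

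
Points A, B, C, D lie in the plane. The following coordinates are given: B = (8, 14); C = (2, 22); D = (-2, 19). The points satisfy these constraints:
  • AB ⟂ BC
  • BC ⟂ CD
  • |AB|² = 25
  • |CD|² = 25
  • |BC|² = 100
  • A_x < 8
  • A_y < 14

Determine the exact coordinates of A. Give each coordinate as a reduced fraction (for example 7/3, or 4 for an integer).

1. A_x = 4  [[AB ⟂ BC ⇒ 6x-8y+64=0] ∩ [|A−(8, 14)|²=25]]
2. A_y = 11  [[AB ⟂ BC ⇒ 6x-8y+64=0] ∩ [|A−(8, 14)|²=25]]
   so A = (4, 11)

A = (4, 11)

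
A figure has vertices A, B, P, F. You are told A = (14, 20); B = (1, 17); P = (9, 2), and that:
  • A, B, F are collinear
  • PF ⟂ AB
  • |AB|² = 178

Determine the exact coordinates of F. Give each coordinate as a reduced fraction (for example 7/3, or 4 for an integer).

1. F_x = 945/178  [[A, B, F are collinear ⇒ 3x-13y+218=0] ∩ [PF ⟂ AB ⇒ -13x-3y+123=0]]
2. F_y = 3203/178  [[A, B, F are collinear ⇒ 3x-13y+218=0] ∩ [PF ⟂ AB ⇒ -13x-3y+123=0]]
   so F = (945/178, 3203/178)

F = (945/178, 3203/178)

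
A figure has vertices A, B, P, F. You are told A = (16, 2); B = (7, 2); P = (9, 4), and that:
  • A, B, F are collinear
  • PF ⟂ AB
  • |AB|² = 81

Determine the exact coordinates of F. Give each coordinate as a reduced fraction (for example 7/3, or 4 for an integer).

1. F_x = 9  [[A, B, F are collinear ⇒ -9y+18=0] ∩ [PF ⟂ AB ⇒ -9x+81=0]]
2. F_y = 2  [[A, B, F are collinear ⇒ -9y+18=0] ∩ [PF ⟂ AB ⇒ -9x+81=0]]
   so F = (9, 2)

F = (9, 2)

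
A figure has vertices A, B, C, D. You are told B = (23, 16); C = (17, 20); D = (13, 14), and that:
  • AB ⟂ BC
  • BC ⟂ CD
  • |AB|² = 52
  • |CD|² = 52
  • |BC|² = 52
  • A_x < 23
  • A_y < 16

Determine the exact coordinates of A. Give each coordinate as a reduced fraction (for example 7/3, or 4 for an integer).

A = (19, 10)

1. A_x = 19  [[AB ⟂ BC ⇒ 6x-4y-74=0] ∩ [|A−(23, 16)|²=52]]
2. A_y = 10  [[AB ⟂ BC ⇒ 6x-4y-74=0] ∩ [|A−(23, 16)|²=52]]
   so A = (19, 10)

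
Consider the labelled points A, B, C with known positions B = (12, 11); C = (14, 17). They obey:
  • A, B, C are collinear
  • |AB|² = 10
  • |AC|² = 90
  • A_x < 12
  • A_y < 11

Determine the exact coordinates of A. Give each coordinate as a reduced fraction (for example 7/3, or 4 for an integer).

A = (11, 8)

1. A_x = 11  [[A, B, C are collinear ⇒ -6x+2y+50=0] ∩ [|A−(12, 11)|²=10]]
2. A_y = 8  [[A, B, C are collinear ⇒ -6x+2y+50=0] ∩ [|A−(12, 11)|²=10]]
   so A = (11, 8)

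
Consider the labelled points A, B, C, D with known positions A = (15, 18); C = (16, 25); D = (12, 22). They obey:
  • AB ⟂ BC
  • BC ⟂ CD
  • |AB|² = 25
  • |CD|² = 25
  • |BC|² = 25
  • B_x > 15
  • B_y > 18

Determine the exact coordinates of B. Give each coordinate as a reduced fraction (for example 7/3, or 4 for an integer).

B = (19, 21)

1. B_x = 19  [[BC ⟂ CD ⇒ 4x+3y-139=0] ∩ [|B−(15, 18)|²=25]]
2. B_y = 21  [[BC ⟂ CD ⇒ 4x+3y-139=0] ∩ [|B−(15, 18)|²=25]]
   so B = (19, 21)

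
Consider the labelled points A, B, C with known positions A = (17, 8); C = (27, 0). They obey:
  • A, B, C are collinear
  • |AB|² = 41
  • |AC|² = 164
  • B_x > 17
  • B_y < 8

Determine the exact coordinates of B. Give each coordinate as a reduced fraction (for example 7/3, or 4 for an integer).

B = (22, 4)

1. B_x = 22  [[A, B, C are collinear ⇒ -8x-10y+216=0] ∩ [|B−(17, 8)|²=41]]
2. B_y = 4  [[A, B, C are collinear ⇒ -8x-10y+216=0] ∩ [|B−(17, 8)|²=41]]
   so B = (22, 4)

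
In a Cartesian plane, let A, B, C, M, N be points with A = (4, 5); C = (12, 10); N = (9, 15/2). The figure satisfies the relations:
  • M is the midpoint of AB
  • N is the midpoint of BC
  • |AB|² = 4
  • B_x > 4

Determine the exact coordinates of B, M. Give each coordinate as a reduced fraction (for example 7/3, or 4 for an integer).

1. B_x = 6  [B = 2·N−C = 2·(9, 15/2)−(12, 10)]
2. B_y = 5  [B = 2·N−C = 2·(9, 15/2)−(12, 10)]
   so B = (6, 5)
3. M_x = 5  [2·M = A+B = (4, 5)+(6, 5)]
4. M_y = 5  [2·M = A+B = (4, 5)+(6, 5)]
   so M = (5, 5)

B = (6, 5)
M = (5, 5)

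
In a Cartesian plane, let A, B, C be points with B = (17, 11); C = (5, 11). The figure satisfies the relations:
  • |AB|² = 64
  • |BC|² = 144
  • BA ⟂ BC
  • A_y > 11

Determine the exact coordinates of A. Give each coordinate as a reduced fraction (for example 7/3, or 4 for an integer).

1. A_x = 17  [[BA ⟂ BC ⇒ -12x+204=0] ∩ [|A−(17, 11)|²=64]]
2. A_y = 19  [[BA ⟂ BC ⇒ -12x+204=0] ∩ [|A−(17, 11)|²=64]]
   so A = (17, 19)

A = (17, 19)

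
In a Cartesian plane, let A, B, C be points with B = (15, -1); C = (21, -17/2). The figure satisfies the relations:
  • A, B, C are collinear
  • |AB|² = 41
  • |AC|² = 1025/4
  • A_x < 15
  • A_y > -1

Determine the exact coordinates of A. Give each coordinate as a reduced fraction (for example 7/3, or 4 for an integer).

A = (11, 4)

1. A_x = 11  [[A, B, C are collinear ⇒ 15/2x+6y-213/2=0] ∩ [|A−(15, -1)|²=41]]
2. A_y = 4  [[A, B, C are collinear ⇒ 15/2x+6y-213/2=0] ∩ [|A−(15, -1)|²=41]]
   so A = (11, 4)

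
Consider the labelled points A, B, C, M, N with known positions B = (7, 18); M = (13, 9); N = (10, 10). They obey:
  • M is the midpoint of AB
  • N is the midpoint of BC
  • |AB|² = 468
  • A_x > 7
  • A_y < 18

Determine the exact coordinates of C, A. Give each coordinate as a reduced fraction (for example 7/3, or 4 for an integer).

C = (13, 2)
A = (19, 0)

1. A_x = 19  [A = 2·M−B = 2·(13, 9)−(7, 18)]
2. A_y = 0  [A = 2·M−B = 2·(13, 9)−(7, 18)]
   so A = (19, 0)
3. C_x = 13  [C = 2·N−B = 2·(10, 10)−(7, 18)]
4. C_y = 2  [C = 2·N−B = 2·(10, 10)−(7, 18)]
   so C = (13, 2)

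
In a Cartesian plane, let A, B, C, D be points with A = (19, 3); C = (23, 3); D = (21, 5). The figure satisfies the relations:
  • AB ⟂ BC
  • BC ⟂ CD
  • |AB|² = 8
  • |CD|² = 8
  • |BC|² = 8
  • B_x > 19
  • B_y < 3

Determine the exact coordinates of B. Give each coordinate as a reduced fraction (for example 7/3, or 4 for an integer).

1. B_x = 21  [[BC ⟂ CD ⇒ 2x-2y-40=0] ∩ [|B−(19, 3)|²=8]]
2. B_y = 1  [[BC ⟂ CD ⇒ 2x-2y-40=0] ∩ [|B−(19, 3)|²=8]]
   so B = (21, 1)

B = (21, 1)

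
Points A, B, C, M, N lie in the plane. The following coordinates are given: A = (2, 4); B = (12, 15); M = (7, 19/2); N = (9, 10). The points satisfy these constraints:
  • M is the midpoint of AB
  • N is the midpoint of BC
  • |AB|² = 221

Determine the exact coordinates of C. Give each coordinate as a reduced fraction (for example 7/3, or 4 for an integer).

1. C_x = 6  [C = 2·N−B = 2·(9, 10)−(12, 15)]
2. C_y = 5  [C = 2·N−B = 2·(9, 10)−(12, 15)]
   so C = (6, 5)

C = (6, 5)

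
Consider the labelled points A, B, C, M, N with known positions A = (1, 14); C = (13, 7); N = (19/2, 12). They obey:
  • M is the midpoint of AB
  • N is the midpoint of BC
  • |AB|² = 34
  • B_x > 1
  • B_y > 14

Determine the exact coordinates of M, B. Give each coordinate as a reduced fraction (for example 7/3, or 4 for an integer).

1. B_x = 6  [B = 2·N−C = 2·(19/2, 12)−(13, 7)]
2. B_y = 17  [B = 2·N−C = 2·(19/2, 12)−(13, 7)]
   so B = (6, 17)
3. M_x = 7/2  [2·M = A+B = (1, 14)+(6, 17)]
4. M_y = 31/2  [2·M = A+B = (1, 14)+(6, 17)]
   so M = (7/2, 31/2)

M = (7/2, 31/2)
B = (6, 17)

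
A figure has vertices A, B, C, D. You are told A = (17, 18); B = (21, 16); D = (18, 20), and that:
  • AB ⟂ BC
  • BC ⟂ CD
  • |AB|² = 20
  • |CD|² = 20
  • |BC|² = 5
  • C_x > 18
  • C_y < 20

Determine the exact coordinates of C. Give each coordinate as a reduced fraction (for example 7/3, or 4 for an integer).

1. C_x = 22  [[AB ⟂ BC ⇒ 4x-2y-52=0] ∩ [|C−(18, 20)|²=20]]
2. C_y = 18  [[AB ⟂ BC ⇒ 4x-2y-52=0] ∩ [|C−(18, 20)|²=20]]
   so C = (22, 18)

C = (22, 18)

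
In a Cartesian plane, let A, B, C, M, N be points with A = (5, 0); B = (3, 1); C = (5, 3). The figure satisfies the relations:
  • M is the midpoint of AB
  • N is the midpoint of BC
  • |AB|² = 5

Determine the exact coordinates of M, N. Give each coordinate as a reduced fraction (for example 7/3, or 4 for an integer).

1. M_x = 4  [2·M = A+B = (5, 0)+(3, 1)]
2. M_y = 1/2  [2·M = A+B = (5, 0)+(3, 1)]
   so M = (4, 1/2)
3. N_x = 4  [2·N = B+C = (3, 1)+(5, 3)]
4. N_y = 2  [2·N = B+C = (3, 1)+(5, 3)]
   so N = (4, 2)

M = (4, 1/2)
N = (4, 2)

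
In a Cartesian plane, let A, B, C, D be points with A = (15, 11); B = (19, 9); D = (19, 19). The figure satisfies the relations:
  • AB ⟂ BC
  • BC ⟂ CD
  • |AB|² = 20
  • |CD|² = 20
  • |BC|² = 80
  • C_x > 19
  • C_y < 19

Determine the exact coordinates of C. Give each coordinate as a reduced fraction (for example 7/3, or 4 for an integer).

1. C_x = 23  [[AB ⟂ BC ⇒ 4x-2y-58=0] ∩ [|C−(19, 19)|²=20]]
2. C_y = 17  [[AB ⟂ BC ⇒ 4x-2y-58=0] ∩ [|C−(19, 19)|²=20]]
   so C = (23, 17)

C = (23, 17)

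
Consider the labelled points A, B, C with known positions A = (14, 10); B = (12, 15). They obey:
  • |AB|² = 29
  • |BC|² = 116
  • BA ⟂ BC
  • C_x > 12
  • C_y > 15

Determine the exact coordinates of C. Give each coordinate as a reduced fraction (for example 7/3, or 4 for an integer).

C = (22, 19)

1. C_x = 22  [[BA ⟂ BC ⇒ 2x-5y+51=0] ∩ [|C−(12, 15)|²=116]]
2. C_y = 19  [[BA ⟂ BC ⇒ 2x-5y+51=0] ∩ [|C−(12, 15)|²=116]]
   so C = (22, 19)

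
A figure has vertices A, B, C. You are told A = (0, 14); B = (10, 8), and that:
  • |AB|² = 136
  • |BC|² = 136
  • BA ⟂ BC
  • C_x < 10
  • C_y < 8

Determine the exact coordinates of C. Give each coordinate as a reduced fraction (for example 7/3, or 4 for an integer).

C = (4, -2)

1. C_x = 4  [[BA ⟂ BC ⇒ -10x+6y+52=0] ∩ [|C−(10, 8)|²=136]]
2. C_y = -2  [[BA ⟂ BC ⇒ -10x+6y+52=0] ∩ [|C−(10, 8)|²=136]]
   so C = (4, -2)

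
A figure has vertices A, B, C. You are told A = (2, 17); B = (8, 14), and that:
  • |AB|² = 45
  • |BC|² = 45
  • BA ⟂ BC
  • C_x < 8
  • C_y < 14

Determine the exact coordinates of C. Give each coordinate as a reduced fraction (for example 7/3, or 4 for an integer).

C = (5, 8)

1. C_x = 5  [[BA ⟂ BC ⇒ -6x+3y+6=0] ∩ [|C−(8, 14)|²=45]]
2. C_y = 8  [[BA ⟂ BC ⇒ -6x+3y+6=0] ∩ [|C−(8, 14)|²=45]]
   so C = (5, 8)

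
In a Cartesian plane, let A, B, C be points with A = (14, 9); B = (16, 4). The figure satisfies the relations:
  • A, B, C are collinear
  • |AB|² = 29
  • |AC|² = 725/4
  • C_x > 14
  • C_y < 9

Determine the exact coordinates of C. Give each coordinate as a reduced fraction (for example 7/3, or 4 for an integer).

C = (19, -7/2)

1. C_x = 19  [[A, B, C are collinear ⇒ 5x+2y-88=0] ∩ [|C−(14, 9)|²=725/4]]
2. C_y = -7/2  [[A, B, C are collinear ⇒ 5x+2y-88=0] ∩ [|C−(14, 9)|²=725/4]]
   so C = (19, -7/2)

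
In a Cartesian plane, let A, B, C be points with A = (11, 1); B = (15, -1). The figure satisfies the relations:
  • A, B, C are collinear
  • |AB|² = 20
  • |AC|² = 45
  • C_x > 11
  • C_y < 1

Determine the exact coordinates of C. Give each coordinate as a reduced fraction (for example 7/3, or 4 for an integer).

C = (17, -2)

1. C_x = 17  [[A, B, C are collinear ⇒ 2x+4y-26=0] ∩ [|C−(11, 1)|²=45]]
2. C_y = -2  [[A, B, C are collinear ⇒ 2x+4y-26=0] ∩ [|C−(11, 1)|²=45]]
   so C = (17, -2)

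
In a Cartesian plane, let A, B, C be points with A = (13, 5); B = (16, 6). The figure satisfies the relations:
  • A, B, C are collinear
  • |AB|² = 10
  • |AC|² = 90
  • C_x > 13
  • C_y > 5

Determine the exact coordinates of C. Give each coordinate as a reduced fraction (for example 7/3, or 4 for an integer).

1. C_x = 22  [[A, B, C are collinear ⇒ -1x+3y-2=0] ∩ [|C−(13, 5)|²=90]]
2. C_y = 8  [[A, B, C are collinear ⇒ -1x+3y-2=0] ∩ [|C−(13, 5)|²=90]]
   so C = (22, 8)

C = (22, 8)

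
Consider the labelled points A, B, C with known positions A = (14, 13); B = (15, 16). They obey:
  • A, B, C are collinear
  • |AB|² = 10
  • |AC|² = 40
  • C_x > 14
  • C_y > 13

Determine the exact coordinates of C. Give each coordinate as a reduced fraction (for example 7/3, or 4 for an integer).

1. C_x = 16  [[A, B, C are collinear ⇒ -3x+1y+29=0] ∩ [|C−(14, 13)|²=40]]
2. C_y = 19  [[A, B, C are collinear ⇒ -3x+1y+29=0] ∩ [|C−(14, 13)|²=40]]
   so C = (16, 19)

C = (16, 19)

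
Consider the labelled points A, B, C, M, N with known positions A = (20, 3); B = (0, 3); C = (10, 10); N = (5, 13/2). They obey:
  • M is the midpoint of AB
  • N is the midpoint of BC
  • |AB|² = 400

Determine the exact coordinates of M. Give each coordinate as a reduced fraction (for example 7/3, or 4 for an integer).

M = (10, 3)

1. M_x = 10  [2·M = A+B = (20, 3)+(0, 3)]
2. M_y = 3  [2·M = A+B = (20, 3)+(0, 3)]
   so M = (10, 3)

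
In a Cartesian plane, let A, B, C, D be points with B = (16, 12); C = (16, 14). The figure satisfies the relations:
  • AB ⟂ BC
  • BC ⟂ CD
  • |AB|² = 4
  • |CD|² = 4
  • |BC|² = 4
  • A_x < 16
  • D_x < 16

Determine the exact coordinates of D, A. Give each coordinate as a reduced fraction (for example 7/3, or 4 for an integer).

D = (14, 14)
A = (14, 12)

1. D_x = 14  [[BC ⟂ CD ⇒ 2y-28=0] ∩ [|D−(16, 14)|²=4]]
2. D_y = 14  [[BC ⟂ CD ⇒ 2y-28=0] ∩ [|D−(16, 14)|²=4]]
   so D = (14, 14)
3. A_x = 14  [[AB ⟂ BC ⇒ -2y+24=0] ∩ [|A−(16, 12)|²=4]]
4. A_y = 12  [[AB ⟂ BC ⇒ -2y+24=0] ∩ [|A−(16, 12)|²=4]]
   so A = (14, 12)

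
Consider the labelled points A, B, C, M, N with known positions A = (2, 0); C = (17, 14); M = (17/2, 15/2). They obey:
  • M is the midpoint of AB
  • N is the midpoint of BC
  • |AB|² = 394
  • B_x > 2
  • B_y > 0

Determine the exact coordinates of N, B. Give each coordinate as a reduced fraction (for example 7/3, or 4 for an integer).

N = (16, 29/2)
B = (15, 15)

1. B_x = 15  [B = 2·M−A = 2·(17/2, 15/2)−(2, 0)]
2. B_y = 15  [B = 2·M−A = 2·(17/2, 15/2)−(2, 0)]
   so B = (15, 15)
3. N_x = 16  [2·N = B+C = (15, 15)+(17, 14)]
4. N_y = 29/2  [2·N = B+C = (15, 15)+(17, 14)]
   so N = (16, 29/2)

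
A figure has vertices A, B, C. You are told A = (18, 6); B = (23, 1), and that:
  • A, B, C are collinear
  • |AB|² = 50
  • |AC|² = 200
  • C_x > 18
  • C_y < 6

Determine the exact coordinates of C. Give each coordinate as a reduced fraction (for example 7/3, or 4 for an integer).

C = (28, -4)

1. C_x = 28  [[A, B, C are collinear ⇒ 5x+5y-120=0] ∩ [|C−(18, 6)|²=200]]
2. C_y = -4  [[A, B, C are collinear ⇒ 5x+5y-120=0] ∩ [|C−(18, 6)|²=200]]
   so C = (28, -4)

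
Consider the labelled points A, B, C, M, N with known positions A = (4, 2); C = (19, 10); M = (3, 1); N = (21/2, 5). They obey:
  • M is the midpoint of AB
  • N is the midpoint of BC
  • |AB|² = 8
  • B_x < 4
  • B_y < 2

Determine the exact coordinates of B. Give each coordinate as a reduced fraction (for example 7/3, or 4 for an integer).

B = (2, 0)

1. B_x = 2  [B = 2·M−A = 2·(3, 1)−(4, 2)]
2. B_y = 0  [B = 2·M−A = 2·(3, 1)−(4, 2)]
   so B = (2, 0)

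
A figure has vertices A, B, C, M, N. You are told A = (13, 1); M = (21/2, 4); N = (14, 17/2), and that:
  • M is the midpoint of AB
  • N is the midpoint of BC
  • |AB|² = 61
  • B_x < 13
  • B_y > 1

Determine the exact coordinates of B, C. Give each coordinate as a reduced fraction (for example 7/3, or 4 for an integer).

1. B_x = 8  [B = 2·M−A = 2·(21/2, 4)−(13, 1)]
2. B_y = 7  [B = 2·M−A = 2·(21/2, 4)−(13, 1)]
   so B = (8, 7)
3. C_x = 20  [C = 2·N−B = 2·(14, 17/2)−(8, 7)]
4. C_y = 10  [C = 2·N−B = 2·(14, 17/2)−(8, 7)]
   so C = (20, 10)

B = (8, 7)
C = (20, 10)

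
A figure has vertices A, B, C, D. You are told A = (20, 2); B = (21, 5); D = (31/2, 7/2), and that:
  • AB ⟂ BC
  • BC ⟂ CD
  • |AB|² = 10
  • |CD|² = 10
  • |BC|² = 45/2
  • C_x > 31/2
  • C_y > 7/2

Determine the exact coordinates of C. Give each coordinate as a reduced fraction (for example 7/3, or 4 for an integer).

1. C_x = 33/2  [[AB ⟂ BC ⇒ 1x+3y-36=0] ∩ [|C−(31/2, 7/2)|²=10]]
2. C_y = 13/2  [[AB ⟂ BC ⇒ 1x+3y-36=0] ∩ [|C−(31/2, 7/2)|²=10]]
   so C = (33/2, 13/2)

C = (33/2, 13/2)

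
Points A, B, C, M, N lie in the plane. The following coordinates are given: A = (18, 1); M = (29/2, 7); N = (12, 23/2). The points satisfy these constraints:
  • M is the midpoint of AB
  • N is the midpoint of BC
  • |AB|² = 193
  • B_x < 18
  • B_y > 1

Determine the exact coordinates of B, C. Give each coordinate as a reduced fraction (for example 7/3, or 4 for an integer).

B = (11, 13)
C = (13, 10)

1. B_x = 11  [B = 2·M−A = 2·(29/2, 7)−(18, 1)]
2. B_y = 13  [B = 2·M−A = 2·(29/2, 7)−(18, 1)]
   so B = (11, 13)
3. C_x = 13  [C = 2·N−B = 2·(12, 23/2)−(11, 13)]
4. C_y = 10  [C = 2·N−B = 2·(12, 23/2)−(11, 13)]
   so C = (13, 10)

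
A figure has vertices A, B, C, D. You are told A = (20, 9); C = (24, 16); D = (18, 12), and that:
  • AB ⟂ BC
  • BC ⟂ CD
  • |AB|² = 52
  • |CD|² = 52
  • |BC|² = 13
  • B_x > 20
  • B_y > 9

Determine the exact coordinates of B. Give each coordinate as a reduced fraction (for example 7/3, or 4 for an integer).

1. B_x = 26  [[BC ⟂ CD ⇒ 6x+4y-208=0] ∩ [|B−(20, 9)|²=52]]
2. B_y = 13  [[BC ⟂ CD ⇒ 6x+4y-208=0] ∩ [|B−(20, 9)|²=52]]
   so B = (26, 13)

B = (26, 13)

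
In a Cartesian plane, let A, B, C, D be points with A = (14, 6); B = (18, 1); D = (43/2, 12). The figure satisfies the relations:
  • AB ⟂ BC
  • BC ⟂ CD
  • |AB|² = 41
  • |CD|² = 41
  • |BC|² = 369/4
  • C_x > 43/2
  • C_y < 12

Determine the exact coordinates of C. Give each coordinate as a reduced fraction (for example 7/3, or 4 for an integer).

C = (51/2, 7)

1. C_x = 51/2  [[AB ⟂ BC ⇒ 4x-5y-67=0] ∩ [|C−(43/2, 12)|²=41]]
2. C_y = 7  [[AB ⟂ BC ⇒ 4x-5y-67=0] ∩ [|C−(43/2, 12)|²=41]]
   so C = (51/2, 7)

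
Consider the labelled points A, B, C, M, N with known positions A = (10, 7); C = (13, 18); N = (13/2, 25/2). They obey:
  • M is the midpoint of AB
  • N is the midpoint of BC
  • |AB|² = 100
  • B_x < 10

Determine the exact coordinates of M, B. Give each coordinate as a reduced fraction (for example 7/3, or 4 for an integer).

M = (5, 7)
B = (0, 7)

1. B_x = 0  [B = 2·N−C = 2·(13/2, 25/2)−(13, 18)]
2. B_y = 7  [B = 2·N−C = 2·(13/2, 25/2)−(13, 18)]
   so B = (0, 7)
3. M_x = 5  [2·M = A+B = (10, 7)+(0, 7)]
4. M_y = 7  [2·M = A+B = (10, 7)+(0, 7)]
   so M = (5, 7)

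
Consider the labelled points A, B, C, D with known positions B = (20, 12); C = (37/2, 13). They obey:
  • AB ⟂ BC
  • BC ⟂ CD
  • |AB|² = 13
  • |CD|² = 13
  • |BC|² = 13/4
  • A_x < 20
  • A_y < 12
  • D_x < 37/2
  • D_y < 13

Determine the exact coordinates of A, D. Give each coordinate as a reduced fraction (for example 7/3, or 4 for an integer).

1. A_x = 18  [[AB ⟂ BC ⇒ 3/2x-1y-18=0] ∩ [|A−(20, 12)|²=13]]
2. A_y = 9  [[AB ⟂ BC ⇒ 3/2x-1y-18=0] ∩ [|A−(20, 12)|²=13]]
   so A = (18, 9)
3. D_x = 33/2  [[BC ⟂ CD ⇒ -3/2x+1y+59/4=0] ∩ [|D−(37/2, 13)|²=13]]
4. D_y = 10  [[BC ⟂ CD ⇒ -3/2x+1y+59/4=0] ∩ [|D−(37/2, 13)|²=13]]
   so D = (33/2, 10)

A = (18, 9)
D = (33/2, 10)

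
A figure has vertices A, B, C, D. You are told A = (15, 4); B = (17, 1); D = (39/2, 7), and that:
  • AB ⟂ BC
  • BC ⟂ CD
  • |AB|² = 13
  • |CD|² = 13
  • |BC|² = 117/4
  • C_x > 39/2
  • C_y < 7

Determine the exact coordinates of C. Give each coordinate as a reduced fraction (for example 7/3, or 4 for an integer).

1. C_x = 43/2  [[AB ⟂ BC ⇒ 2x-3y-31=0] ∩ [|C−(39/2, 7)|²=13]]
2. C_y = 4  [[AB ⟂ BC ⇒ 2x-3y-31=0] ∩ [|C−(39/2, 7)|²=13]]
   so C = (43/2, 4)

C = (43/2, 4)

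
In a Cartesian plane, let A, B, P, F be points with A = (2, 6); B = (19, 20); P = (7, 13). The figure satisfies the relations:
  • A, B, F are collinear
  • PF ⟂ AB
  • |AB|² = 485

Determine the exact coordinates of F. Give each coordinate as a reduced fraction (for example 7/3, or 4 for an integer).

1. F_x = 4081/485  [[A, B, F are collinear ⇒ -14x+17y-74=0] ∩ [PF ⟂ AB ⇒ 17x+14y-301=0]]
2. F_y = 5472/485  [[A, B, F are collinear ⇒ -14x+17y-74=0] ∩ [PF ⟂ AB ⇒ 17x+14y-301=0]]
   so F = (4081/485, 5472/485)

F = (4081/485, 5472/485)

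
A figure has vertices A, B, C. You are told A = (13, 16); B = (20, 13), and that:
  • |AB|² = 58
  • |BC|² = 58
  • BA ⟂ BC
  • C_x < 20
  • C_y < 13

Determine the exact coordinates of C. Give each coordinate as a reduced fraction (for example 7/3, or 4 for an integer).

1. C_x = 17  [[BA ⟂ BC ⇒ -7x+3y+101=0] ∩ [|C−(20, 13)|²=58]]
2. C_y = 6  [[BA ⟂ BC ⇒ -7x+3y+101=0] ∩ [|C−(20, 13)|²=58]]
   so C = (17, 6)

C = (17, 6)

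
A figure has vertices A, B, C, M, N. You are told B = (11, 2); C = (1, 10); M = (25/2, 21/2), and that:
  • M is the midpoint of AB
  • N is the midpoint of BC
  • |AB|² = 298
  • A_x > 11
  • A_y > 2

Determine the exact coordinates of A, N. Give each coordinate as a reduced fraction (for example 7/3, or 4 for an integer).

1. A_x = 14  [A = 2·M−B = 2·(25/2, 21/2)−(11, 2)]
2. A_y = 19  [A = 2·M−B = 2·(25/2, 21/2)−(11, 2)]
   so A = (14, 19)
3. N_x = 6  [2·N = B+C = (11, 2)+(1, 10)]
4. N_y = 6  [2·N = B+C = (11, 2)+(1, 10)]
   so N = (6, 6)

A = (14, 19)
N = (6, 6)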